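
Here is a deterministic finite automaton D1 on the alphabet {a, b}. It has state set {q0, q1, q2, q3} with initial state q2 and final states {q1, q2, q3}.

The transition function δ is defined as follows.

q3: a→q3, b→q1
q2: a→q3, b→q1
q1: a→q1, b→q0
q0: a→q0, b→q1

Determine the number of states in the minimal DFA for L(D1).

All states are reachable from the start state.
Initial partition by acceptance: {q1,q2,q3} | {q0}.
On input b, block {q1,q2,q3} splits into {q2,q3} and {q1}.
Stable partition: {q2,q3} | {q0} | {q1} — 3 equivalence classes.

3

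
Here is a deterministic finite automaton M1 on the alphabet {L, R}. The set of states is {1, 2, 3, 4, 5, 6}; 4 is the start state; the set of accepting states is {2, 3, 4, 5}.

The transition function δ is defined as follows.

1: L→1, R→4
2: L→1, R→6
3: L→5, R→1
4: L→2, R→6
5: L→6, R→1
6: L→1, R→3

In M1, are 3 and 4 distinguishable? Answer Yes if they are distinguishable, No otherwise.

Initial partition by acceptance: {2,3,4,5} | {1,6}.
Refine {2,3,4,5} on symbol L: members go to different blocks, giving {2,5} and {3,4}.
The partition is now stable with 3 blocks: {2,5} | {1,6} | {3,4}.
3 and 4 lie in the same block of the stable partition, so they are equivalent — no string distinguishes them.

No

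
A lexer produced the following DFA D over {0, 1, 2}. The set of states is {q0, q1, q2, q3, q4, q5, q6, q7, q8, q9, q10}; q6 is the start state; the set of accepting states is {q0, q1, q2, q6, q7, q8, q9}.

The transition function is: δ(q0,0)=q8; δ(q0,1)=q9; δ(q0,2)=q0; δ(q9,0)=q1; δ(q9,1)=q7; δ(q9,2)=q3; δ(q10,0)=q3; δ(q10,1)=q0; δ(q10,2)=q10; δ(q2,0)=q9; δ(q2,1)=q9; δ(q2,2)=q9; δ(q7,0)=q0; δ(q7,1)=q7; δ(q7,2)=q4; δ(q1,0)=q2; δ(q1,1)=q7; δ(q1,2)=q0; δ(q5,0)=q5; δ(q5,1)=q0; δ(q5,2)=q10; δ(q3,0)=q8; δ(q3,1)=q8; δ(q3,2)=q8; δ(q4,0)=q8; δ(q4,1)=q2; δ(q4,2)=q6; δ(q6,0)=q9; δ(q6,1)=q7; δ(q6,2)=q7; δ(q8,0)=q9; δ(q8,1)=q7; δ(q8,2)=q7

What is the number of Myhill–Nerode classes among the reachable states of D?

First remove the unreachable states {q5,q10}; 9 states remain.
P0 = {q0,q1,q2,q6,q7,q8,q9} | {q3,q4}.
On input 2, block {q0,q1,q2,q6,q7,q8,q9} splits into {q0,q1,q2,q6,q8} and {q7,q9}.
Split {q0,q1,q2,q6,q8} by δ(·,0) → {q2,q6,q8} and {q0,q1}.
No further refinement is possible. Final partition (4 blocks): {q2,q6,q8} | {q3,q4} | {q7,q9} | {q0,q1}.

4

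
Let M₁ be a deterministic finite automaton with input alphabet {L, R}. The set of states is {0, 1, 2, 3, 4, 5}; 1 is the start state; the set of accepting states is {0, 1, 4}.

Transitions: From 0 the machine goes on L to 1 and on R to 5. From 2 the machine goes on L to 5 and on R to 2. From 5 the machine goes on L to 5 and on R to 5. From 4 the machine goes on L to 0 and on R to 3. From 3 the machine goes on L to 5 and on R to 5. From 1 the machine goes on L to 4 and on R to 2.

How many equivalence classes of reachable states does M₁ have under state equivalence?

2

Start with accepting vs non-accepting: {0,1,4} | {2,3,5}.
Stable partition: {0,1,4} | {2,3,5} — 2 equivalence classes.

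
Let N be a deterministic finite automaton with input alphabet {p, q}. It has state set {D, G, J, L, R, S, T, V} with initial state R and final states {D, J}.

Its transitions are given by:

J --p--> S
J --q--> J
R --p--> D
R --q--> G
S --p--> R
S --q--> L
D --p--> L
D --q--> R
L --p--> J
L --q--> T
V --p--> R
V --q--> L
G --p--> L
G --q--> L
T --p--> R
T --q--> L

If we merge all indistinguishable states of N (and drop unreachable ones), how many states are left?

6

Reachable states from the start: {D,G,J,L,R,S,T}. Unreachable: {V} — drop them.
Start with accepting vs non-accepting: {D,J} | {G,L,R,S,T}.
Refine {D,J} on symbol q: members go to different blocks, giving {J} and {D}.
Split {G,L,R,S,T} by δ(·,p) → {G,S,T} and {R} and {L}.
Refine {G,S,T} on symbol p: members go to different blocks, giving {S,T} and {G}.
Stable partition: {J} | {S,T} | {D} | {R} | {L} | {G} — 6 equivalence classes.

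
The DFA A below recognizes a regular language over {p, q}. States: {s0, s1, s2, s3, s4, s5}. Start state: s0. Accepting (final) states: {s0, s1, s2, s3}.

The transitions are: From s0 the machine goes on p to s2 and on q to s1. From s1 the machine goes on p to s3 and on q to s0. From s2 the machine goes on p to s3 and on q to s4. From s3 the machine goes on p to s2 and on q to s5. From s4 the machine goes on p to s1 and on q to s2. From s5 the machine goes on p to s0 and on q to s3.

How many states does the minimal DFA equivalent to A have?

3

Every state is reachable, so we keep all 6.
Initial partition by acceptance: {s0,s1,s2,s3} | {s4,s5}.
On input q, block {s0,s1,s2,s3} splits into {s0,s1} and {s2,s3}.
Stable partition: {s0,s1} | {s4,s5} | {s2,s3} — 3 equivalence classes.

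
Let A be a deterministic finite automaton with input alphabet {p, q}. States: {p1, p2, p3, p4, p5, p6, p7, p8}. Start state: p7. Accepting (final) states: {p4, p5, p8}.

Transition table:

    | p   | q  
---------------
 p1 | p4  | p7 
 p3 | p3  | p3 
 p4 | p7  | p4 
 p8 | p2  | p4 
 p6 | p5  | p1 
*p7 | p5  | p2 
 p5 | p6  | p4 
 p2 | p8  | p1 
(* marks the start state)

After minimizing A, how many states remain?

First remove the unreachable states {p3}; 7 states remain.
Initial partition by acceptance: {p4,p5,p8} | {p1,p2,p6,p7}.
No further refinement is possible. Final partition (2 blocks): {p4,p5,p8} | {p1,p2,p6,p7}.

2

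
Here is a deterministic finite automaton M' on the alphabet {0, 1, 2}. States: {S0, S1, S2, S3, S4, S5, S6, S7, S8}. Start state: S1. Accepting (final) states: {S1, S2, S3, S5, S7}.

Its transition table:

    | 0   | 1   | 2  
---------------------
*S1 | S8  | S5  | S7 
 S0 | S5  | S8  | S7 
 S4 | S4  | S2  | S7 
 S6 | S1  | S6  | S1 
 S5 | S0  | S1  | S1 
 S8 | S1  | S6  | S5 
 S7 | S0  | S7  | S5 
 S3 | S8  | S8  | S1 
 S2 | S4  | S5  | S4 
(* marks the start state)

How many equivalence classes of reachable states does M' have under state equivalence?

Reachable states from the start: {S0,S1,S5,S6,S7,S8}. Unreachable: {S2,S3,S4} — drop them.
Initial partition by acceptance: {S1,S5,S7} | {S0,S6,S8}.
Stable partition: {S1,S5,S7} | {S0,S6,S8} — 2 equivalence classes.

2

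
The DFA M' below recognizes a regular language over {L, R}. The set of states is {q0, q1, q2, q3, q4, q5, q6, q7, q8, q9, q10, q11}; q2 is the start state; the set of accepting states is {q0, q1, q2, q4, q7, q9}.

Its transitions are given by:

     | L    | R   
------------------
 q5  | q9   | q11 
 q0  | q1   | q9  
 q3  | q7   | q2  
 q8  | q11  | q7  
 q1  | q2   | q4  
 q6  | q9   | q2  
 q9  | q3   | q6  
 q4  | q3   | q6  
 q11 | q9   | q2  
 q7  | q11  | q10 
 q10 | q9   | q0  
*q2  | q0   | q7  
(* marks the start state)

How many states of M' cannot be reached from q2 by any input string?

2

Starting at q2 and following transitions, the reachable set is {q0, q1, q2, q3, q4, q6, q7, q9, q10, q11}. That leaves q5, q8 unreachable — 2 in total.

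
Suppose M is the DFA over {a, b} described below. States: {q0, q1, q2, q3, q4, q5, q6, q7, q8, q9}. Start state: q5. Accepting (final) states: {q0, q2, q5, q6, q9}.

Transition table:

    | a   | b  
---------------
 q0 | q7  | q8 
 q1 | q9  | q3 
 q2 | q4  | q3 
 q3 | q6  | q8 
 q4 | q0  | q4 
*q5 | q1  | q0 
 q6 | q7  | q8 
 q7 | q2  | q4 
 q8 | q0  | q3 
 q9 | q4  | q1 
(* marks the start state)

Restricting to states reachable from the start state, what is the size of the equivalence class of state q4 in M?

Every state is reachable, so we keep all 10.
P0 = {q0,q2,q5,q6,q9} | {q1,q3,q4,q7,q8}.
Split {q0,q2,q5,q6,q9} by δ(·,b) → {q0,q2,q6,q9} and {q5}.
No further refinement is possible. Final partition (3 blocks): {q0,q2,q6,q9} | {q1,q3,q4,q7,q8} | {q5}.
The equivalence class containing q4 is {q1,q3,q4,q7,q8}, of size 5.

5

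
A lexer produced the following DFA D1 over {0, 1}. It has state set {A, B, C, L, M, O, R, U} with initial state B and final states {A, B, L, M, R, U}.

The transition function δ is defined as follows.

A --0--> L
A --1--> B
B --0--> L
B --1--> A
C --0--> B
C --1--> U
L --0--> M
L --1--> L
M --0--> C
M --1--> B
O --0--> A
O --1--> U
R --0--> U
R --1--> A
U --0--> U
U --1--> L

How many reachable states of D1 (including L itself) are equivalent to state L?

Reachable states from the start: {A,B,C,L,M,U}. Unreachable: {O,R} — drop them.
Start with accepting vs non-accepting: {A,B,L,M,U} | {C}.
On input 0, block {A,B,L,M,U} splits into {A,B,L,U} and {M}.
Split {A,B,L,U} by δ(·,0) → {A,B,U} and {L}.
Refine {A,B,U} on symbol 0: members go to different blocks, giving {A,B} and {U}.
The partition is now stable with 5 blocks: {A,B} | {C} | {M} | {L} | {U}.
State L belongs to the block {L}, which has 1 states.

1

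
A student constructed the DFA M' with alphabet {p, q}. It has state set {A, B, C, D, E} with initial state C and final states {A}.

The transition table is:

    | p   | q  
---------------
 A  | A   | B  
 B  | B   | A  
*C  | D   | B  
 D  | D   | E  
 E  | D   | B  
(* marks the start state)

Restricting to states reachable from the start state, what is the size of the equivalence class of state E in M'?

Initial partition by acceptance: {A} | {B,C,D,E}.
On input q, block {B,C,D,E} splits into {C,D,E} and {B}.
Refine {C,D,E} on symbol q: members go to different blocks, giving {C,E} and {D}.
Stable partition: {A} | {C,E} | {B} | {D} — 4 equivalence classes.
State E belongs to the block {C,E}, which has 2 states.

2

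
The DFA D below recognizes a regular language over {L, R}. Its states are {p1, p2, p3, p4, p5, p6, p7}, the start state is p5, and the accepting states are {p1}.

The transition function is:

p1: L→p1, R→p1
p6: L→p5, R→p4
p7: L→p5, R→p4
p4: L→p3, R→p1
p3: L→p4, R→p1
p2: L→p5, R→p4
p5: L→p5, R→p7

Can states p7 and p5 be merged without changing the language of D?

First remove the unreachable states {p2,p6}; 5 states remain.
Initial partition by acceptance: {p1} | {p3,p4,p5,p7}.
Refine {p3,p4,p5,p7} on symbol R: members go to different blocks, giving {p3,p4} and {p5,p7}.
Refine {p5,p7} on symbol R: members go to different blocks, giving {p5} and {p7}.
Stable partition: {p1} | {p3,p4} | {p5} | {p7} — 4 equivalence classes.
p7 and p5 end up in different blocks, so they are distinguishable. For instance, the string 'RR' is accepted from only p7.

No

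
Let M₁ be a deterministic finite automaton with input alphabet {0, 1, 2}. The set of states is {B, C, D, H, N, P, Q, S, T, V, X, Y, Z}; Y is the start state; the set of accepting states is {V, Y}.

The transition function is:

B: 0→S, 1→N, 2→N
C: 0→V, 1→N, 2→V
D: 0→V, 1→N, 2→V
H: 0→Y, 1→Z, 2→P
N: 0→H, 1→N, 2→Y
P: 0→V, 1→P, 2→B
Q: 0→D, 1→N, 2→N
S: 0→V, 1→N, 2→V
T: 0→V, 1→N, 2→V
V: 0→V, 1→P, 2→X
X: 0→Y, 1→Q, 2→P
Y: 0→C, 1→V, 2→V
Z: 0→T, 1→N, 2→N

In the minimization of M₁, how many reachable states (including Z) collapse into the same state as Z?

Every state is reachable, so we keep all 13.
Initial partition by acceptance: {V,Y} | {B,C,D,H,N,P,Q,S,T,X,Z}.
Refine {V,Y} on symbol 0: members go to different blocks, giving {V} and {Y}.
On input 0, block {B,C,D,H,N,P,Q,S,T,X,Z} splits into {C,D,P,S,T} and {B,N,Q,Z} and {H,X}.
Refine {C,D,P,S,T} on symbol 1: members go to different blocks, giving {C,D,S,T} and {P}.
Split {B,N,Q,Z} by δ(·,0) → {B,Q,Z} and {N}.
Stable partition: {V} | {C,D,S,T} | {Y} | {B,Q,Z} | {H,X} | {P} | {N} — 7 equivalence classes.
The equivalence class containing Z is {B,Q,Z}, of size 3.

3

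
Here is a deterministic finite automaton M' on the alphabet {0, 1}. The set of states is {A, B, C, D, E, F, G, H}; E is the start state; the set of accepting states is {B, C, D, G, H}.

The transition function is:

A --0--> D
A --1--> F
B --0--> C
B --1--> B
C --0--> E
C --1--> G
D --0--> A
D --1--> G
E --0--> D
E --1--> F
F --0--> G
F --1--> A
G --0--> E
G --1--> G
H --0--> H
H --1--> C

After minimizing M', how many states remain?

2

First remove the unreachable states {B,C,H}; 5 states remain.
Initial partition by acceptance: {D,G} | {A,E,F}.
No further refinement is possible. Final partition (2 blocks): {D,G} | {A,E,F}.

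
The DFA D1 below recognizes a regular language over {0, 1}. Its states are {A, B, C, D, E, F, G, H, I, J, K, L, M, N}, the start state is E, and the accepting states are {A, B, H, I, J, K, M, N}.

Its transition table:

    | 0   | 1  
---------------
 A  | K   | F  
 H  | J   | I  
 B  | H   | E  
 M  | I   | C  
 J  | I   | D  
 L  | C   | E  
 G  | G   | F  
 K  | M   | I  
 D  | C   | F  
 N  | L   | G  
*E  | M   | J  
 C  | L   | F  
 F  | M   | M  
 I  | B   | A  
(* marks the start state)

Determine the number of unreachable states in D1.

BFS from E reaches {A, B, C, D, E, F, H, I, J, K, L, M}; the 2 state(s) G, N are never visited.

2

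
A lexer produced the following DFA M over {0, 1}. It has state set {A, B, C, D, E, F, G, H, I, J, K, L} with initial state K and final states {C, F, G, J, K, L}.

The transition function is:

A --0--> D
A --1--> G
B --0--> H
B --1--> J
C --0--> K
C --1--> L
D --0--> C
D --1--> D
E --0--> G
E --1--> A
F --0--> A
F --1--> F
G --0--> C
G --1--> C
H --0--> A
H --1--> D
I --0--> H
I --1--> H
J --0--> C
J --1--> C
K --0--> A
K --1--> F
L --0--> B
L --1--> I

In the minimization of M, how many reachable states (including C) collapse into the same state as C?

1

First remove the unreachable states {E}; 11 states remain.
P0 = {C,F,G,J,K,L} | {A,B,D,H,I}.
Split {C,F,G,J,K,L} by δ(·,0) → {C,G,J} and {F,K,L}.
Split {C,G,J} by δ(·,0) → {G,J} and {C}.
On input 0, block {A,B,D,H,I} splits into {A,B,H,I} and {D}.
On input 0, block {A,B,H,I} splits into {B,H,I} and {A}.
On input 0, block {B,H,I} splits into {B,I} and {H}.
Split {B,I} by δ(·,1) → {B} and {I}.
Split {F,K,L} by δ(·,0) → {F,K} and {L}.
The partition is now stable with 9 blocks: {G,J} | {B} | {F,K} | {C} | {D} | {A} | {H} | {I} | {L}.
State C belongs to the block {C}, which has 1 states.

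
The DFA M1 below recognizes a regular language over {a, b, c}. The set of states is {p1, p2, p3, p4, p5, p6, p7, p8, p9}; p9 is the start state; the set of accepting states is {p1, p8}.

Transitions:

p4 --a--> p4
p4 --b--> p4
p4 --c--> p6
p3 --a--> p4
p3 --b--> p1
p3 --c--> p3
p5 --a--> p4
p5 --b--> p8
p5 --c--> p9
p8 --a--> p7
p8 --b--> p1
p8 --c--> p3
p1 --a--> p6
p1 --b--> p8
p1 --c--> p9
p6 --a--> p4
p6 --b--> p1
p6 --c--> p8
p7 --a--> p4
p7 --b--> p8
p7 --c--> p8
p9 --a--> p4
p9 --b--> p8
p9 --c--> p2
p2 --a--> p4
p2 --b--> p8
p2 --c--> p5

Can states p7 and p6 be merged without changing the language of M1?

Yes

Initial partition by acceptance: {p1,p8} | {p2,p3,p4,p5,p6,p7,p9}.
Split {p2,p3,p4,p5,p6,p7,p9} by δ(·,b) → {p2,p3,p5,p6,p7,p9} and {p4}.
Split {p2,p3,p5,p6,p7,p9} by δ(·,c) → {p2,p3,p5,p9} and {p6,p7}.
The partition is now stable with 4 blocks: {p1,p8} | {p2,p3,p5,p9} | {p4} | {p6,p7}.
p7 and p6 lie in the same block of the stable partition, so they are equivalent — no string distinguishes them.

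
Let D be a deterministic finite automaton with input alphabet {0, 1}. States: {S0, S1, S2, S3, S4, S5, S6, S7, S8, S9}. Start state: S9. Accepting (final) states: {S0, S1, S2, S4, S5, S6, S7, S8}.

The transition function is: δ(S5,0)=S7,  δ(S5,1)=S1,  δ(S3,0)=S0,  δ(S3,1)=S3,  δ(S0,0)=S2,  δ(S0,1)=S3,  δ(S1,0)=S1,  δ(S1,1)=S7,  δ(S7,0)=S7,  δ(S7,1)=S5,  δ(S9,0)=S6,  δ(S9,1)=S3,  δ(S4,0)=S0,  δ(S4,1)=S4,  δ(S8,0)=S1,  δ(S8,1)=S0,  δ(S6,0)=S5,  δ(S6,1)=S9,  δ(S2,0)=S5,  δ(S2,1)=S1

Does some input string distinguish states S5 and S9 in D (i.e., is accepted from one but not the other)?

States {S4,S8} cannot be reached from the start state, so discard them.
P0 = {S0,S1,S2,S5,S6,S7} | {S3,S9}.
Refine {S0,S1,S2,S5,S6,S7} on symbol 1: members go to different blocks, giving {S1,S2,S5,S7} and {S0,S6}.
Stable partition: {S1,S2,S5,S7} | {S3,S9} | {S0,S6} — 3 equivalence classes.
S5 and S9 end up in different blocks, so they are distinguishable. For instance, the string 'ε' is accepted from only S5.

Yes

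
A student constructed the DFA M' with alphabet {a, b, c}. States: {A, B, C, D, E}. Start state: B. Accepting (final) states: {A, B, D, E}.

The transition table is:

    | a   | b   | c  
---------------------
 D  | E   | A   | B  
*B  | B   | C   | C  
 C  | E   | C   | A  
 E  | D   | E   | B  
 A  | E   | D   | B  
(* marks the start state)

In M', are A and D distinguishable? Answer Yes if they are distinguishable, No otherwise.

P0 = {A,B,D,E} | {C}.
Refine {A,B,D,E} on symbol b: members go to different blocks, giving {A,D,E} and {B}.
The partition is now stable with 3 blocks: {A,D,E} | {C} | {B}.
A and D lie in the same block of the stable partition, so they are equivalent — no string distinguishes them.

No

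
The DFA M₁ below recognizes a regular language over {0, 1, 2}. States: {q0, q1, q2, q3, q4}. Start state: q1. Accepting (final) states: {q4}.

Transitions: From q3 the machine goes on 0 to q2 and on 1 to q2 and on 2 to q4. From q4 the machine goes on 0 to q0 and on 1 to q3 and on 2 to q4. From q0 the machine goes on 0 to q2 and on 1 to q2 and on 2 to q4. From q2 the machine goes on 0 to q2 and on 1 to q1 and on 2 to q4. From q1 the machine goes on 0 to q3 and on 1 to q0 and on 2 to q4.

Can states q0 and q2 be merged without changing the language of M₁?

Yes

Initial partition by acceptance: {q4} | {q0,q1,q2,q3}.
No further refinement is possible. Final partition (2 blocks): {q4} | {q0,q1,q2,q3}.
q0 and q2 lie in the same block of the stable partition, so they are equivalent — no string distinguishes them.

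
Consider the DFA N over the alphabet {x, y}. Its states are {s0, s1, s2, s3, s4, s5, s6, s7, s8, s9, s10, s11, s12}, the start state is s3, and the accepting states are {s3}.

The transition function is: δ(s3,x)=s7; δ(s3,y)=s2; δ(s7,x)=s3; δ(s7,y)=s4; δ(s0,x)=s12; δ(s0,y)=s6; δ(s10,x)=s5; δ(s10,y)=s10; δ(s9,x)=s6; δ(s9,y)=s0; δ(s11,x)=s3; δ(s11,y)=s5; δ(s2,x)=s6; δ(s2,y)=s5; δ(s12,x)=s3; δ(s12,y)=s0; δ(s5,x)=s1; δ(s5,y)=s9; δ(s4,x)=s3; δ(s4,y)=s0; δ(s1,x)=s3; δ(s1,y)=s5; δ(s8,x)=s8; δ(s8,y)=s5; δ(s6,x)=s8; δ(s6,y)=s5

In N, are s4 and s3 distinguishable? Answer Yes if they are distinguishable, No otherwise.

Yes

Reachable states from the start: {s0,s1,s2,s3,s4,s5,s6,s7,s8,s9,s12}. Unreachable: {s10,s11} — drop them.
P0 = {s3} | {s0,s1,s2,s4,s5,s6,s7,s8,s9,s12}.
On input x, block {s0,s1,s2,s4,s5,s6,s7,s8,s9,s12} splits into {s0,s2,s5,s6,s8,s9} and {s1,s4,s7,s12}.
On input x, block {s0,s2,s5,s6,s8,s9} splits into {s2,s6,s8,s9} and {s0,s5}.
Refine {s1,s4,s7,s12} on symbol y: members go to different blocks, giving {s1,s4,s12} and {s7}.
No further refinement is possible. Final partition (5 blocks): {s3} | {s2,s6,s8,s9} | {s1,s4,s12} | {s0,s5} | {s7}.
s4 and s3 end up in different blocks, so they are distinguishable. For instance, the string 'ε' is accepted from only s3.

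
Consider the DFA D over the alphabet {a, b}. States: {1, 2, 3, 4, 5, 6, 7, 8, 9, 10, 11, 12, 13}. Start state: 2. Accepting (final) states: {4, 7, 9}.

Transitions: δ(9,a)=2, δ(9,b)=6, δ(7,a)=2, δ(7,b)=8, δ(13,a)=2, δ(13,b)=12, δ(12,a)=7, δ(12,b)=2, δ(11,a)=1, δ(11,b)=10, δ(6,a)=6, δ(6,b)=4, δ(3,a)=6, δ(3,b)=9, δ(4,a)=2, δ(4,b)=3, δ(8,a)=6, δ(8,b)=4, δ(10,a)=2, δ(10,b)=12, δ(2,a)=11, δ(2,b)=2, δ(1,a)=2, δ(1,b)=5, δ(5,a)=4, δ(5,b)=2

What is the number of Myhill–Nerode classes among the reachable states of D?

States {13} cannot be reached from the start state, so discard them.
P0 = {4,7,9} | {1,2,3,5,6,8,10,11,12}.
Split {1,2,3,5,6,8,10,11,12} by δ(·,a) → {1,2,3,6,8,10,11} and {5,12}.
Refine {1,2,3,6,8,10,11} on symbol b: members go to different blocks, giving {3,6,8} and {1,10} and {2,11}.
On input a, block {2,11} splits into {2} and {11}.
The partition is now stable with 6 blocks: {4,7,9} | {3,6,8} | {5,12} | {1,10} | {2} | {11}.

6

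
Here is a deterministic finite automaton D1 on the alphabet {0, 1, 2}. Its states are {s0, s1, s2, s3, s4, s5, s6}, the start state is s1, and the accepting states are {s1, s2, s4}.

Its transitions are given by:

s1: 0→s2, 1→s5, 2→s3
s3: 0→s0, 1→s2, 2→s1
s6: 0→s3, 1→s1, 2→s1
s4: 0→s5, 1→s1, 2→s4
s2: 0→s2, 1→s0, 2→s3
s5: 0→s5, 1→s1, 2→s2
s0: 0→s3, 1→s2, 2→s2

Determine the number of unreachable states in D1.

2

No path from s1 leads to s4, s6; the other 5 states are all reachable.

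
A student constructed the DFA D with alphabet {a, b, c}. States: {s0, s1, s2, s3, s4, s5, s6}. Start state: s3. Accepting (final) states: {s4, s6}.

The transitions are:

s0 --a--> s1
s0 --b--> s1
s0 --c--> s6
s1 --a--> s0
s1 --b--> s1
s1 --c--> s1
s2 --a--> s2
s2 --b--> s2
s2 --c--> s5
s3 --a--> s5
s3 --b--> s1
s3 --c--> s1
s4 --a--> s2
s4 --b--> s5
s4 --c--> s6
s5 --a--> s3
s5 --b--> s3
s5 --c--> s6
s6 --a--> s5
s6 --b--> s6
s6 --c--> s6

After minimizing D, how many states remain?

States {s2,s4} cannot be reached from the start state, so discard them.
Start with accepting vs non-accepting: {s6} | {s0,s1,s3,s5}.
Split {s0,s1,s3,s5} by δ(·,c) → {s0,s5} and {s1,s3}.
The partition is now stable with 3 blocks: {s6} | {s0,s5} | {s1,s3}.

3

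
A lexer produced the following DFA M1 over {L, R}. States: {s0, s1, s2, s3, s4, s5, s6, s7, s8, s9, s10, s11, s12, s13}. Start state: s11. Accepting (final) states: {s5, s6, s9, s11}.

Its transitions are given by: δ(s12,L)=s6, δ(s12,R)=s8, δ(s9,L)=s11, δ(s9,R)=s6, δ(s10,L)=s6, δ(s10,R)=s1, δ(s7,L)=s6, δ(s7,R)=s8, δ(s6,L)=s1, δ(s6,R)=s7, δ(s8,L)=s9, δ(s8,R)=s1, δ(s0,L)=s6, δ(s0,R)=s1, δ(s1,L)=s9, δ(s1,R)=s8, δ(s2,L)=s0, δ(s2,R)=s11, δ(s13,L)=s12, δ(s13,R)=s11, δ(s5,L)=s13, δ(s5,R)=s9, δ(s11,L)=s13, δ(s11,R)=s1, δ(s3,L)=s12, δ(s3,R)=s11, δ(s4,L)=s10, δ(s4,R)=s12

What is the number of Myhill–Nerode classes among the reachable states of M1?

States {s0,s2,s3,s4,s5,s10} cannot be reached from the start state, so discard them.
Initial partition by acceptance: {s6,s9,s11} | {s1,s7,s8,s12,s13}.
On input L, block {s6,s9,s11} splits into {s6,s11} and {s9}.
Refine {s1,s7,s8,s12,s13} on symbol L: members go to different blocks, giving {s1,s8} and {s7,s12} and {s13}.
Refine {s6,s11} on symbol L: members go to different blocks, giving {s6} and {s11}.
Stable partition: {s6} | {s1,s8} | {s9} | {s7,s12} | {s13} | {s11} — 6 equivalence classes.

6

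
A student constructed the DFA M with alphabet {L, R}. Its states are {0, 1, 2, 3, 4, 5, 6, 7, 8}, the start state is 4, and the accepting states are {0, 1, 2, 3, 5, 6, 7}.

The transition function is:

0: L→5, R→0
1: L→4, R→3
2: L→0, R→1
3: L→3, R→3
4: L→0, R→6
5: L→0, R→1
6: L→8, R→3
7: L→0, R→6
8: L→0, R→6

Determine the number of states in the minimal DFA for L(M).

First remove the unreachable states {2,7}; 7 states remain.
P0 = {0,1,3,5,6} | {4,8}.
Refine {0,1,3,5,6} on symbol L: members go to different blocks, giving {0,3,5} and {1,6}.
On input R, block {0,3,5} splits into {0,3} and {5}.
Refine {0,3} on symbol L: members go to different blocks, giving {0} and {3}.
The partition is now stable with 5 blocks: {0} | {4,8} | {1,6} | {5} | {3}.

5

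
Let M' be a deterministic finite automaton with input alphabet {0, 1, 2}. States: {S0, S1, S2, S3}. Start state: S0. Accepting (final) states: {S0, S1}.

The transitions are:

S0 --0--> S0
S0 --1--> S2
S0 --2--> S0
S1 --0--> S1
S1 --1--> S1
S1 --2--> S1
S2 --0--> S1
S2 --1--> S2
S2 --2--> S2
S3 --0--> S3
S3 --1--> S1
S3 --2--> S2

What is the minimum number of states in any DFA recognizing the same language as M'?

First remove the unreachable states {S3}; 3 states remain.
Start with accepting vs non-accepting: {S0,S1} | {S2}.
Refine {S0,S1} on symbol 1: members go to different blocks, giving {S0} and {S1}.
No further refinement is possible. Final partition (3 blocks): {S0} | {S2} | {S1}.

3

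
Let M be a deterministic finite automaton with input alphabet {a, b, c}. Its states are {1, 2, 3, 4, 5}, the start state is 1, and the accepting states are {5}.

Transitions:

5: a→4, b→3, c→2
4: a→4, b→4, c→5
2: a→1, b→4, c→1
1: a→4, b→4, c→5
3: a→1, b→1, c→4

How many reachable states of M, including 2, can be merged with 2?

2

Every state is reachable, so we keep all 5.
P0 = {5} | {1,2,3,4}.
Split {1,2,3,4} by δ(·,c) → {1,4} and {2,3}.
The partition is now stable with 3 blocks: {5} | {1,4} | {2,3}.
State 2 belongs to the block {2,3}, which has 2 states.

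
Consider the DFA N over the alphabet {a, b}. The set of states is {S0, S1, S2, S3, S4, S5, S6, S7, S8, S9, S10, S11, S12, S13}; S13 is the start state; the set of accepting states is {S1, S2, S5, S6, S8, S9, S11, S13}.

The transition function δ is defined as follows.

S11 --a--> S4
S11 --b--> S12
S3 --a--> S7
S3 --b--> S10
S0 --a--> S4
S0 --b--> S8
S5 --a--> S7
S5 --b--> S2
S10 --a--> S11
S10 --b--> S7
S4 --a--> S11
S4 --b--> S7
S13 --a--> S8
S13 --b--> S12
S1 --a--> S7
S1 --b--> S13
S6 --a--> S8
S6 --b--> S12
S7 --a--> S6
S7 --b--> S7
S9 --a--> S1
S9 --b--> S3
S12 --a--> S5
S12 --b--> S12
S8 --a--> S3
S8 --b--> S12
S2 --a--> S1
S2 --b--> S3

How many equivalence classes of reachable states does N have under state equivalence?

First remove the unreachable states {S0,S9}; 12 states remain.
Start with accepting vs non-accepting: {S1,S2,S5,S6,S8,S11,S13} | {S3,S4,S7,S10,S12}.
On input a, block {S1,S2,S5,S6,S8,S11,S13} splits into {S1,S5,S8,S11} and {S2,S6,S13}.
Split {S1,S5,S8,S11} by δ(·,b) → {S1,S5} and {S8,S11}.
Refine {S3,S4,S7,S10,S12} on symbol a: members go to different blocks, giving {S4,S10} and {S3} and {S7} and {S12}.
On input a, block {S2,S6,S13} splits into {S6,S13} and {S2}.
Split {S1,S5} by δ(·,b) → {S1} and {S5}.
On input a, block {S8,S11} splits into {S8} and {S11}.
No further refinement is possible. Final partition (10 blocks): {S1} | {S4,S10} | {S6,S13} | {S8} | {S3} | {S7} | {S12} | {S2} | {S5} | {S11}.

10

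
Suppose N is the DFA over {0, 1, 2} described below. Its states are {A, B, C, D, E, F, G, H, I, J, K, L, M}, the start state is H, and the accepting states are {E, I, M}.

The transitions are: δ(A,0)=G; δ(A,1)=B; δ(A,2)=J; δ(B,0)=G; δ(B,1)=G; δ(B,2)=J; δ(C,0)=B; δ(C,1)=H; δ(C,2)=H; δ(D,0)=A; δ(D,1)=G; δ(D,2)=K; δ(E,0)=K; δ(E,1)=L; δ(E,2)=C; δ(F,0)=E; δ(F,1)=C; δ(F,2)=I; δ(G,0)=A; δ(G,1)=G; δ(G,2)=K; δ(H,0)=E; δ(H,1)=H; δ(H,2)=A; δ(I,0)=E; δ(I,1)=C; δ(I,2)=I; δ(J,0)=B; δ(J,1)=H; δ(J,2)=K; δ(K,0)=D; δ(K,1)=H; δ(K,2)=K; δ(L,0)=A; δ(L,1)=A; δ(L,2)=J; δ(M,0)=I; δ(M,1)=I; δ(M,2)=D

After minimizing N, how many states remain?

States {F,I,M} cannot be reached from the start state, so discard them.
P0 = {E} | {A,B,C,D,G,H,J,K,L}.
Refine {A,B,C,D,G,H,J,K,L} on symbol 0: members go to different blocks, giving {A,B,C,D,G,J,K,L} and {H}.
Refine {A,B,C,D,G,J,K,L} on symbol 1: members go to different blocks, giving {A,B,D,G,L} and {C,J,K}.
Split {C,J,K} by δ(·,2) → {J,K} and {C}.
The partition is now stable with 5 blocks: {E} | {A,B,D,G,L} | {H} | {J,K} | {C}.

5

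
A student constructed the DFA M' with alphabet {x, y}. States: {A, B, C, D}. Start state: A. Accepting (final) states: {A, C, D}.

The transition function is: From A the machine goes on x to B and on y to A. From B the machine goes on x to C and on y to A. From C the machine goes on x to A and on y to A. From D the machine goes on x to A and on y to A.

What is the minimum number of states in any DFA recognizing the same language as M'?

First remove the unreachable states {D}; 3 states remain.
Initial partition by acceptance: {A,C} | {B}.
Refine {A,C} on symbol x: members go to different blocks, giving {A} and {C}.
The partition is now stable with 3 blocks: {A} | {B} | {C}.

3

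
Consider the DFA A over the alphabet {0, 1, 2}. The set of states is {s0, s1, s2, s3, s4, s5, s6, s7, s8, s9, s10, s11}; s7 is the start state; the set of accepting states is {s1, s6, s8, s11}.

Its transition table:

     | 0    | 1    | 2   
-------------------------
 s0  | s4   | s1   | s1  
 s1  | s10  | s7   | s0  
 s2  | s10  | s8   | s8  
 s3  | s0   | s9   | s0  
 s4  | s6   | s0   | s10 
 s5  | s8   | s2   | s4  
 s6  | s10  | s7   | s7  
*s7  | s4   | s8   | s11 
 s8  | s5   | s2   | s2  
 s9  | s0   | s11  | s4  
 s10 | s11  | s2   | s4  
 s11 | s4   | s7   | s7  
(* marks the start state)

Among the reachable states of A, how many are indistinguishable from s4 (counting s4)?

3

States {s3,s9} cannot be reached from the start state, so discard them.
P0 = {s1,s6,s8,s11} | {s0,s2,s4,s5,s7,s10}.
Split {s0,s2,s4,s5,s7,s10} by δ(·,0) → {s0,s2,s7} and {s4,s5,s10}.
Stable partition: {s1,s6,s8,s11} | {s0,s2,s7} | {s4,s5,s10} — 3 equivalence classes.
The equivalence class containing s4 is {s4,s5,s10}, of size 3.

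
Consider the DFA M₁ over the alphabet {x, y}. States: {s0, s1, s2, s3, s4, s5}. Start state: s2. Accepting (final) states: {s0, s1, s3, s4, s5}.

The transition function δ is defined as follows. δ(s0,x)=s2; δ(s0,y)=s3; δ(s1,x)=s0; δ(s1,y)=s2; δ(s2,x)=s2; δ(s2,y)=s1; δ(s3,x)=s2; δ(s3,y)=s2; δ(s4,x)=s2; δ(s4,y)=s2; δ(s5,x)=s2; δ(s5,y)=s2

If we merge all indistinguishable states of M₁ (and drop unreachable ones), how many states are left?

4

First remove the unreachable states {s4,s5}; 4 states remain.
Start with accepting vs non-accepting: {s0,s1,s3} | {s2}.
Split {s0,s1,s3} by δ(·,x) → {s0,s3} and {s1}.
On input y, block {s0,s3} splits into {s0} and {s3}.
The partition is now stable with 4 blocks: {s0} | {s2} | {s1} | {s3}.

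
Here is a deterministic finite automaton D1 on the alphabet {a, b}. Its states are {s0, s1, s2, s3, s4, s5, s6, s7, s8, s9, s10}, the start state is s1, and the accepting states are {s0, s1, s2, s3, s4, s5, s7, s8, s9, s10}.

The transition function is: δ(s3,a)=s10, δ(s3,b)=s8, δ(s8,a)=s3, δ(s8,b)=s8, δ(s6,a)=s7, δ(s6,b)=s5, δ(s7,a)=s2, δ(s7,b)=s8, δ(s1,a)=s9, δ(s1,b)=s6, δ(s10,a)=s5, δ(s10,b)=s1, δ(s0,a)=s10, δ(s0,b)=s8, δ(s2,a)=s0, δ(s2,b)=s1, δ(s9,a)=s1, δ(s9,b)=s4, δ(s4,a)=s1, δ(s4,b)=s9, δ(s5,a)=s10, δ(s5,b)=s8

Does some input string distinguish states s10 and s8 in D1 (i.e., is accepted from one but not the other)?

Every state is reachable, so we keep all 11.
Start with accepting vs non-accepting: {s0,s1,s2,s3,s4,s5,s7,s8,s9,s10} | {s6}.
Split {s0,s1,s2,s3,s4,s5,s7,s8,s9,s10} by δ(·,b) → {s0,s2,s3,s4,s5,s7,s8,s9,s10} and {s1}.
On input a, block {s0,s2,s3,s4,s5,s7,s8,s9,s10} splits into {s0,s2,s3,s5,s7,s8,s10} and {s4,s9}.
Refine {s0,s2,s3,s5,s7,s8,s10} on symbol b: members go to different blocks, giving {s0,s3,s5,s7,s8} and {s2,s10}.
On input a, block {s0,s3,s5,s7,s8} splits into {s0,s3,s5,s7} and {s8}.
The partition is now stable with 6 blocks: {s0,s3,s5,s7} | {s6} | {s1} | {s4,s9} | {s2,s10} | {s8}.
s10 and s8 end up in different blocks, so they are distinguishable. For instance, the string 'bb' is accepted from only s8.

Yes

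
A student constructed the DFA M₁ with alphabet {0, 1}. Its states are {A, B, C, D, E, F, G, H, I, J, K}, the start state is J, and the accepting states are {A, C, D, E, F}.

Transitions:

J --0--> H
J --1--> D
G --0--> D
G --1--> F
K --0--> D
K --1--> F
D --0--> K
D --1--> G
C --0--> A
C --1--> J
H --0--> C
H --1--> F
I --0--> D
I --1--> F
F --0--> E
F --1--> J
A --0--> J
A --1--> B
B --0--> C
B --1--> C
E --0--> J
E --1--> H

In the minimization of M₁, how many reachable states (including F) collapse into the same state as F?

2

First remove the unreachable states {I}; 10 states remain.
P0 = {A,C,D,E,F} | {B,G,H,J,K}.
Split {A,C,D,E,F} by δ(·,0) → {A,D,E} and {C,F}.
Split {B,G,H,J,K} by δ(·,0) → {B,H} and {G,K} and {J}.
Refine {A,D,E} on symbol 0: members go to different blocks, giving {A,E} and {D}.
No further refinement is possible. Final partition (6 blocks): {A,E} | {B,H} | {C,F} | {G,K} | {J} | {D}.
The equivalence class containing F is {C,F}, of size 2.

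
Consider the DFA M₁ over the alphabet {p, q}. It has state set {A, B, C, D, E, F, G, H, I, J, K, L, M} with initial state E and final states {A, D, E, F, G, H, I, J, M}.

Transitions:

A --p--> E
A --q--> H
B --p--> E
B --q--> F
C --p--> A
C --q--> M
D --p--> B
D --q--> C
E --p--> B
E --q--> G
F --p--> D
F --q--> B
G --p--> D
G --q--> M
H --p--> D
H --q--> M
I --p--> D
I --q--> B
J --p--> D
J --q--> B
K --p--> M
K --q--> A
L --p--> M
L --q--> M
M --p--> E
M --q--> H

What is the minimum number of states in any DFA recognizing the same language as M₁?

7

First remove the unreachable states {I,J,K,L}; 9 states remain.
Initial partition by acceptance: {A,D,E,F,G,H,M} | {B,C}.
Split {A,D,E,F,G,H,M} by δ(·,p) → {A,F,G,H,M} and {D,E}.
Refine {A,F,G,H,M} on symbol q: members go to different blocks, giving {A,G,H,M} and {F}.
Split {B,C} by δ(·,p) → {B} and {C}.
Split {D,E} by δ(·,q) → {D} and {E}.
Split {A,G,H,M} by δ(·,p) → {A,M} and {G,H}.
No further refinement is possible. Final partition (7 blocks): {A,M} | {B} | {D} | {F} | {C} | {E} | {G,H}.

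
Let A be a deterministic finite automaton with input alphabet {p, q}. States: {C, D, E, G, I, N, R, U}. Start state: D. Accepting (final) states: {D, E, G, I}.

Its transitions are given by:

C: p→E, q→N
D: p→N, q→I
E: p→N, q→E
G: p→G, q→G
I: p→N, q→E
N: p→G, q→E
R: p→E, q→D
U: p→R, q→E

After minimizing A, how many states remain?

Reachable states from the start: {D,E,G,I,N}. Unreachable: {C,R,U} — drop them.
Initial partition by acceptance: {D,E,G,I} | {N}.
On input p, block {D,E,G,I} splits into {D,E,I} and {G}.
The partition is now stable with 3 blocks: {D,E,I} | {N} | {G}.

3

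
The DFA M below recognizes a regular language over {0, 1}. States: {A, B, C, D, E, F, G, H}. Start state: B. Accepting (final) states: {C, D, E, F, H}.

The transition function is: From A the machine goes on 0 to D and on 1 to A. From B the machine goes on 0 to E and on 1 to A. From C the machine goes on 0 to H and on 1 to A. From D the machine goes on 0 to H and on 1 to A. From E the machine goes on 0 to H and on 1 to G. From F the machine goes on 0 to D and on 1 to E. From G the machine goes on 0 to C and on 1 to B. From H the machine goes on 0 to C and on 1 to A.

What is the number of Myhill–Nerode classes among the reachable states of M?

States {F} cannot be reached from the start state, so discard them.
Initial partition by acceptance: {C,D,E,H} | {A,B,G}.
No further refinement is possible. Final partition (2 blocks): {C,D,E,H} | {A,B,G}.

2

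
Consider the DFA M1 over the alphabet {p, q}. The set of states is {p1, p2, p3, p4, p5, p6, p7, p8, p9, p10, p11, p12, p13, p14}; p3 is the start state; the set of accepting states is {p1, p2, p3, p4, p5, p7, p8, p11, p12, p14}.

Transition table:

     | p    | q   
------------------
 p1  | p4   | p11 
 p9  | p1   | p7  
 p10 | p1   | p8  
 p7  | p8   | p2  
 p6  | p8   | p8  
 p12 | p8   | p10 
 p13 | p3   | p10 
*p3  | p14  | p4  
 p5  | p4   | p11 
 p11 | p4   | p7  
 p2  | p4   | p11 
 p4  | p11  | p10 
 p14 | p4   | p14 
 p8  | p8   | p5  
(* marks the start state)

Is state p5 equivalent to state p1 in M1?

Yes

First remove the unreachable states {p6,p9,p12,p13}; 10 states remain.
Start with accepting vs non-accepting: {p1,p2,p3,p4,p5,p7,p8,p11,p14} | {p10}.
On input q, block {p1,p2,p3,p4,p5,p7,p8,p11,p14} splits into {p1,p2,p3,p5,p7,p8,p11,p14} and {p4}.
Refine {p1,p2,p3,p5,p7,p8,p11,p14} on symbol p: members go to different blocks, giving {p1,p2,p5,p11,p14} and {p3,p7,p8}.
Split {p1,p2,p5,p11,p14} by δ(·,q) → {p1,p2,p5,p14} and {p11}.
On input q, block {p1,p2,p5,p14} splits into {p1,p2,p5} and {p14}.
On input p, block {p3,p7,p8} splits into {p7,p8} and {p3}.
Stable partition: {p1,p2,p5} | {p10} | {p4} | {p7,p8} | {p11} | {p14} | {p3} — 7 equivalence classes.
p5 and p1 lie in the same block of the stable partition, so they are equivalent — no string distinguishes them.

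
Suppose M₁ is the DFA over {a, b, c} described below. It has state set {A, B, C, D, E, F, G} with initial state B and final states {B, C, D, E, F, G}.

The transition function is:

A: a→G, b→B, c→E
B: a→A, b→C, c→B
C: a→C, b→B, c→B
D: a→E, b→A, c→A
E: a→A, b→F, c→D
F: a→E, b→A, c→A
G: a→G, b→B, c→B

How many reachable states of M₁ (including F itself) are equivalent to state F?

2

Initial partition by acceptance: {B,C,D,E,F,G} | {A}.
Split {B,C,D,E,F,G} by δ(·,a) → {C,D,F,G} and {B,E}.
On input a, block {C,D,F,G} splits into {C,G} and {D,F}.
On input b, block {B,E} splits into {B} and {E}.
No further refinement is possible. Final partition (5 blocks): {C,G} | {A} | {B} | {D,F} | {E}.
State F belongs to the block {D,F}, which has 2 states.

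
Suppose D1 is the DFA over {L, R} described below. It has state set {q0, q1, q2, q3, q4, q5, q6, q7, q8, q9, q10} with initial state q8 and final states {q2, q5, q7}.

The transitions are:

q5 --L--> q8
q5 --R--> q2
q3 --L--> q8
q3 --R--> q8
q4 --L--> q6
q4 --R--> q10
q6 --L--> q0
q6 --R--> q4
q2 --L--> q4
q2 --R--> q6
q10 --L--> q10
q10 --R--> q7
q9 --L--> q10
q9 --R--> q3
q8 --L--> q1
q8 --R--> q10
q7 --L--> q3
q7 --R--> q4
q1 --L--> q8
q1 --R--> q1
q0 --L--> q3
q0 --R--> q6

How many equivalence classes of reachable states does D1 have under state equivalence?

8

First remove the unreachable states {q2,q5,q9}; 8 states remain.
Start with accepting vs non-accepting: {q7} | {q0,q1,q3,q4,q6,q8,q10}.
Split {q0,q1,q3,q4,q6,q8,q10} by δ(·,R) → {q0,q1,q3,q4,q6,q8} and {q10}.
On input R, block {q0,q1,q3,q4,q6,q8} splits into {q0,q1,q3,q6} and {q4,q8}.
Split {q0,q1,q3,q6} by δ(·,L) → {q0,q6} and {q1,q3}.
Split {q0,q6} by δ(·,L) → {q0} and {q6}.
On input L, block {q4,q8} splits into {q4} and {q8}.
Split {q1,q3} by δ(·,R) → {q1} and {q3}.
No further refinement is possible. Final partition (8 blocks): {q7} | {q0} | {q10} | {q4} | {q1} | {q6} | {q8} | {q3}.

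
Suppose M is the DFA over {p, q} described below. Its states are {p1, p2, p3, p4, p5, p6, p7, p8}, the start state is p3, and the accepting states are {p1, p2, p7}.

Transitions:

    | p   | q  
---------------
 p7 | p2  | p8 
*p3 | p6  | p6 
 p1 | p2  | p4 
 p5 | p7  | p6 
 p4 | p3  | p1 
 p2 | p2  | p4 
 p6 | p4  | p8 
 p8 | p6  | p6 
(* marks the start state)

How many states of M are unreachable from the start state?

2

BFS from p3 reaches {p1, p2, p3, p4, p6, p8}; the 2 state(s) p5, p7 are never visited.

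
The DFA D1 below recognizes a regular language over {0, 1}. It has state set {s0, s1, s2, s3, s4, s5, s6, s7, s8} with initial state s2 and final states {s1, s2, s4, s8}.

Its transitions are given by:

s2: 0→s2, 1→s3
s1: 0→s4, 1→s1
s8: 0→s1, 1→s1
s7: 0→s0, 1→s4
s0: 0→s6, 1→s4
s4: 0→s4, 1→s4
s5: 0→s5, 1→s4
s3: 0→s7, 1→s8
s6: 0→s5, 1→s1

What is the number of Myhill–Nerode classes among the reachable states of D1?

P0 = {s1,s2,s4,s8} | {s0,s3,s5,s6,s7}.
On input 1, block {s1,s2,s4,s8} splits into {s1,s4,s8} and {s2}.
The partition is now stable with 3 blocks: {s1,s4,s8} | {s0,s3,s5,s6,s7} | {s2}.

3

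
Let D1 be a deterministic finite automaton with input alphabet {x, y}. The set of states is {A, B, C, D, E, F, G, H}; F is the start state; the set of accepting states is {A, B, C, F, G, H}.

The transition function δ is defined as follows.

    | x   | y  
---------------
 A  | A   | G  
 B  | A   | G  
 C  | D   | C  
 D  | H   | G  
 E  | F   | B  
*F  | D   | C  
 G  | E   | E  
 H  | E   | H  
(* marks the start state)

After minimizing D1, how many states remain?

Start with accepting vs non-accepting: {A,B,C,F,G,H} | {D,E}.
Refine {A,B,C,F,G,H} on symbol x: members go to different blocks, giving {C,F,G,H} and {A,B}.
Split {C,F,G,H} by δ(·,y) → {C,F,H} and {G}.
On input y, block {D,E} splits into {D} and {E}.
Split {C,F,H} by δ(·,x) → {C,F} and {H}.
No further refinement is possible. Final partition (6 blocks): {C,F} | {D} | {A,B} | {G} | {E} | {H}.

6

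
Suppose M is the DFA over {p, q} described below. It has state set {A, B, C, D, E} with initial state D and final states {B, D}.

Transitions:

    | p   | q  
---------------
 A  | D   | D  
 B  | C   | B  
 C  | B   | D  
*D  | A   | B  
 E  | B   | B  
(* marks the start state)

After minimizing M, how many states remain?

First remove the unreachable states {E}; 4 states remain.
Start with accepting vs non-accepting: {B,D} | {A,C}.
No further refinement is possible. Final partition (2 blocks): {B,D} | {A,C}.

2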